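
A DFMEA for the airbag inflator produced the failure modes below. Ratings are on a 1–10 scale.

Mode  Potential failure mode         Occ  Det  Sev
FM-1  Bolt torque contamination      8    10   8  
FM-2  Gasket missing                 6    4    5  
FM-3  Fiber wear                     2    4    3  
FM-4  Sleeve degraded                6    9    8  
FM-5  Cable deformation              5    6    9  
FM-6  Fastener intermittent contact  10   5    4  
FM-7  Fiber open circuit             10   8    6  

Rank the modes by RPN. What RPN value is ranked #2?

RPN = Severity × Occurrence × Detection:
  FM-1: 8 × 8 × 10 = 640
  FM-2: 5 × 6 × 4 = 120
  FM-3: 3 × 2 × 4 = 24
  FM-4: 8 × 6 × 9 = 432
  FM-5: 9 × 5 × 6 = 270
  FM-6: 4 × 10 × 5 = 200
  FM-7: 6 × 10 × 8 = 480
Sorted descending: 640, 480, 432, 270, 200, 120, 24.
The second-highest RPN is 480 (FM-7).

480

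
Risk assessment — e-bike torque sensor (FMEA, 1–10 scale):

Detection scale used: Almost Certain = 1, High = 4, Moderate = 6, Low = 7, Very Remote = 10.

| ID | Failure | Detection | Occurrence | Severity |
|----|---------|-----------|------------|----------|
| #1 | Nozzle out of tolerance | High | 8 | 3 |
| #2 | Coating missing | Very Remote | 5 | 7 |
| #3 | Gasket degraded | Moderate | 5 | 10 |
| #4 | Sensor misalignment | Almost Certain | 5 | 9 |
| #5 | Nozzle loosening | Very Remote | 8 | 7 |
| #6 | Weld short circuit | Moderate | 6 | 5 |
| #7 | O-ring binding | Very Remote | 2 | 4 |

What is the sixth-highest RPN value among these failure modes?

RPN = Severity × Occurrence × Detection:
  #1: 3 × 8 × 4 = 96
  #2: 7 × 5 × 10 = 350
  #3: 10 × 5 × 6 = 300
  #4: 9 × 5 × 1 = 45
  #5: 7 × 8 × 10 = 560
  #6: 5 × 6 × 6 = 180
  #7: 4 × 2 × 10 = 80
Sorted descending: 560, 350, 300, 180, 96, 80, 45.
The sixth-highest RPN is 80 (#7).

80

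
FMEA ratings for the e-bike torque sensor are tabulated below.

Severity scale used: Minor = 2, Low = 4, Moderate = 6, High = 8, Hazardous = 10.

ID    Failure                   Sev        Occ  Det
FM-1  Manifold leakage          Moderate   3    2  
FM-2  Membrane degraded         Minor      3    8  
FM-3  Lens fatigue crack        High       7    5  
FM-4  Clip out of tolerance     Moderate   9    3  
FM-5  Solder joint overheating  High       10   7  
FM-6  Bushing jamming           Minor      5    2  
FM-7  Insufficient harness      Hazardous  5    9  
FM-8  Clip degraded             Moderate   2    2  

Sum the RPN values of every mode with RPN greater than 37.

1500

RPN = Severity × Occurrence × Detection:
  FM-1: 6 × 3 × 2 = 36
  FM-2: 2 × 3 × 8 = 48
  FM-3: 8 × 7 × 5 = 280
  FM-4: 6 × 9 × 3 = 162
  FM-5: 8 × 10 × 7 = 560
  FM-6: 2 × 5 × 2 = 20
  FM-7: 10 × 5 × 9 = 450
  FM-8: 6 × 2 × 2 = 24
RPN > 37: FM-2 (48), FM-3 (280), FM-4 (162), FM-5 (560), FM-7 (450).
Sum: 48 + 280 + 162 + 560 + 450 = 1500.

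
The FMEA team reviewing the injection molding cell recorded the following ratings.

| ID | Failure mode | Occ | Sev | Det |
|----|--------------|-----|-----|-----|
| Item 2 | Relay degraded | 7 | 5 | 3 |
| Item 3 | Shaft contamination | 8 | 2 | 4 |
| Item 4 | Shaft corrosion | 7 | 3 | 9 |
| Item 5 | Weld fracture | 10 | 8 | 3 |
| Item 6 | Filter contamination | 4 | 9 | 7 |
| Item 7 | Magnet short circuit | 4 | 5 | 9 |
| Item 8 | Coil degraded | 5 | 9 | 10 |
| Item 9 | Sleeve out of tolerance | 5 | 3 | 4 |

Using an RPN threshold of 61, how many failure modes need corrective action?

RPN = Severity × Occurrence × Detection:
  Item 2: 5 × 7 × 3 = 105
  Item 3: 2 × 8 × 4 = 64
  Item 4: 3 × 7 × 9 = 189
  Item 5: 8 × 10 × 3 = 240
  Item 6: 9 × 4 × 7 = 252
  Item 7: 5 × 4 × 9 = 180
  Item 8: 9 × 5 × 10 = 450
  Item 9: 3 × 5 × 4 = 60
Modes with RPN ≥ 61: Item 2 (105), Item 3 (64), Item 4 (189), Item 5 (240), Item 6 (252), Item 7 (180), Item 8 (450) → 7.

7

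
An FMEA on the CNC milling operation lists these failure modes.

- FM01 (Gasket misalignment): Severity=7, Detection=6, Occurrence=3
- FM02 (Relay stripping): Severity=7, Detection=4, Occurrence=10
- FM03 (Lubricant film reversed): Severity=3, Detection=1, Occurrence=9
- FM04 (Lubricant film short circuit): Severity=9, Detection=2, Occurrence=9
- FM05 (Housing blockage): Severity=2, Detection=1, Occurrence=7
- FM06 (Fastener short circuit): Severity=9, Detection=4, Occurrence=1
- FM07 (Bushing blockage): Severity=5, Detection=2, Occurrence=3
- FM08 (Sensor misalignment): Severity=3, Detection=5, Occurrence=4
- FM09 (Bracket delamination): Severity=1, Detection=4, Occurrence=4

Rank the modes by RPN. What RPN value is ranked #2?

162

RPN = Severity × Occurrence × Detection:
  FM01: 7 × 3 × 6 = 126
  FM02: 7 × 10 × 4 = 280
  FM03: 3 × 9 × 1 = 27
  FM04: 9 × 9 × 2 = 162
  FM05: 2 × 7 × 1 = 14
  FM06: 9 × 1 × 4 = 36
  FM07: 5 × 3 × 2 = 30
  FM08: 3 × 4 × 5 = 60
  FM09: 1 × 4 × 4 = 16
Sorted descending: 280, 162, 126, 60, 36, 30, 27, 16, 14.
The second-highest RPN is 162 (FM04).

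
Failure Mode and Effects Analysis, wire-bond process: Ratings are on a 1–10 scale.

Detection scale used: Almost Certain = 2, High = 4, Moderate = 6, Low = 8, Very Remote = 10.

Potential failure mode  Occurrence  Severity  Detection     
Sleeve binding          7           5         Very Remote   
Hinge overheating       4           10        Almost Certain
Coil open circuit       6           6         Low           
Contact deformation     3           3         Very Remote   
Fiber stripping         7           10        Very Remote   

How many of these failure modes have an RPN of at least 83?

4

RPN = Severity × Occurrence × Detection:
  Sleeve binding: 5 × 7 × 10 = 350
  Hinge overheating: 10 × 4 × 2 = 80
  Coil open circuit: 6 × 6 × 8 = 288
  Contact deformation: 3 × 3 × 10 = 90
  Fiber stripping: 10 × 7 × 10 = 700
Modes with RPN ≥ 83: Sleeve binding (350), Coil open circuit (288), Contact deformation (90), Fiber stripping (700) → 4.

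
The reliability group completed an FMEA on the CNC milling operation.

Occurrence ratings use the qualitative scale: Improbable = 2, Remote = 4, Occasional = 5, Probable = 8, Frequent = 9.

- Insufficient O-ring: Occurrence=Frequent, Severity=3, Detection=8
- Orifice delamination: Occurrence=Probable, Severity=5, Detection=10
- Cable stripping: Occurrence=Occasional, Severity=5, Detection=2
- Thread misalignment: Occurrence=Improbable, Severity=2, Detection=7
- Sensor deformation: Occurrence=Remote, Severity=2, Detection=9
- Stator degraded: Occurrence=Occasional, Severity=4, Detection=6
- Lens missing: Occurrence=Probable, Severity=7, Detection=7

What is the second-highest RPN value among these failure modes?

RPN = Severity × Occurrence × Detection:
  Insufficient O-ring: 3 × 9 × 8 = 216
  Orifice delamination: 5 × 8 × 10 = 400
  Cable stripping: 5 × 5 × 2 = 50
  Thread misalignment: 2 × 2 × 7 = 28
  Sensor deformation: 2 × 4 × 9 = 72
  Stator degraded: 4 × 5 × 6 = 120
  Lens missing: 7 × 8 × 7 = 392
Sorted descending: 400, 392, 216, 120, 72, 50, 28.
The second-highest RPN is 392 (Lens missing).

392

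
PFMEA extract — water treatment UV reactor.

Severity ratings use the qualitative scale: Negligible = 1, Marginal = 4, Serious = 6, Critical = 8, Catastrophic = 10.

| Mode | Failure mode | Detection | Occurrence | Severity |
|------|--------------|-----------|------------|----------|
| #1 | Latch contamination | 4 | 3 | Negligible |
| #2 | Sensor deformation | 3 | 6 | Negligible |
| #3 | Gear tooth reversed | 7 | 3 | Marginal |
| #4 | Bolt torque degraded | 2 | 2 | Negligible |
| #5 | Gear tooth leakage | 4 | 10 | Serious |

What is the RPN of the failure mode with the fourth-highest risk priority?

12

RPN = Severity × Occurrence × Detection:
  #1: 1 × 3 × 4 = 12
  #2: 1 × 6 × 3 = 18
  #3: 4 × 3 × 7 = 84
  #4: 1 × 2 × 2 = 4
  #5: 6 × 10 × 4 = 240
Sorted descending: 240, 84, 18, 12, 4.
The fourth-highest RPN is 12 (#1).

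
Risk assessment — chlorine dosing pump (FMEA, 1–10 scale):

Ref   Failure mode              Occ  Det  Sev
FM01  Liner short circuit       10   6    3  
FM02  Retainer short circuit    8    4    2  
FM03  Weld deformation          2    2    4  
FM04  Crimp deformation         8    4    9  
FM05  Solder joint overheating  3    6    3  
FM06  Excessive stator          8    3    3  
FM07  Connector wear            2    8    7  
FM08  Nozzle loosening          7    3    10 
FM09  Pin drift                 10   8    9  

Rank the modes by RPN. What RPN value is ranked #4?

RPN = Severity × Occurrence × Detection:
  FM01: 3 × 10 × 6 = 180
  FM02: 2 × 8 × 4 = 64
  FM03: 4 × 2 × 2 = 16
  FM04: 9 × 8 × 4 = 288
  FM05: 3 × 3 × 6 = 54
  FM06: 3 × 8 × 3 = 72
  FM07: 7 × 2 × 8 = 112
  FM08: 10 × 7 × 3 = 210
  FM09: 9 × 10 × 8 = 720
Sorted descending: 720, 288, 210, 180, 112, 72, 64, 54, 16.
The fourth-highest RPN is 180 (FM01).

180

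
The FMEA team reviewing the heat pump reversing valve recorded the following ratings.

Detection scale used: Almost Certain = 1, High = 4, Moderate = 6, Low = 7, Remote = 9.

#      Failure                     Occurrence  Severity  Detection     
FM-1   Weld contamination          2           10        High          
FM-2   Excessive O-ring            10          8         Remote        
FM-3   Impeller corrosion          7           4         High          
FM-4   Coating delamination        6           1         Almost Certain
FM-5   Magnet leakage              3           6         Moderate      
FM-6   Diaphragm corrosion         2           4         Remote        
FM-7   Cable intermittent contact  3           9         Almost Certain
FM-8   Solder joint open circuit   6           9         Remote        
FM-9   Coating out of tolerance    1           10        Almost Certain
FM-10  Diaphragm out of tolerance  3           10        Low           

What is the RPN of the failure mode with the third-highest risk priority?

RPN = Severity × Occurrence × Detection:
  FM-1: 10 × 2 × 4 = 80
  FM-2: 8 × 10 × 9 = 720
  FM-3: 4 × 7 × 4 = 112
  FM-4: 1 × 6 × 1 = 6
  FM-5: 6 × 3 × 6 = 108
  FM-6: 4 × 2 × 9 = 72
  FM-7: 9 × 3 × 1 = 27
  FM-8: 9 × 6 × 9 = 486
  FM-9: 10 × 1 × 1 = 10
  FM-10: 10 × 3 × 7 = 210
Sorted descending: 720, 486, 210, 112, 108, 80, 72, 27, 10, 6.
The third-highest RPN is 210 (FM-10).

210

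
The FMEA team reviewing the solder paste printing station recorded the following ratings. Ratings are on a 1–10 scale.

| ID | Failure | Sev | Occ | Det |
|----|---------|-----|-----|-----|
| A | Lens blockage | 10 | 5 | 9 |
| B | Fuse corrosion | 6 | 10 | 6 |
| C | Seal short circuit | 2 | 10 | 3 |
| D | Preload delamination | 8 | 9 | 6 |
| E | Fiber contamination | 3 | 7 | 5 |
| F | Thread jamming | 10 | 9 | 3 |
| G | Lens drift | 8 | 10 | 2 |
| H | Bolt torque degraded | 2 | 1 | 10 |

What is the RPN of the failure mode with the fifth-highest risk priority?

160

RPN = Severity × Occurrence × Detection:
  A: 10 × 5 × 9 = 450
  B: 6 × 10 × 6 = 360
  C: 2 × 10 × 3 = 60
  D: 8 × 9 × 6 = 432
  E: 3 × 7 × 5 = 105
  F: 10 × 9 × 3 = 270
  G: 8 × 10 × 2 = 160
  H: 2 × 1 × 10 = 20
Sorted descending: 450, 432, 360, 270, 160, 105, 60, 20.
The fifth-highest RPN is 160 (G).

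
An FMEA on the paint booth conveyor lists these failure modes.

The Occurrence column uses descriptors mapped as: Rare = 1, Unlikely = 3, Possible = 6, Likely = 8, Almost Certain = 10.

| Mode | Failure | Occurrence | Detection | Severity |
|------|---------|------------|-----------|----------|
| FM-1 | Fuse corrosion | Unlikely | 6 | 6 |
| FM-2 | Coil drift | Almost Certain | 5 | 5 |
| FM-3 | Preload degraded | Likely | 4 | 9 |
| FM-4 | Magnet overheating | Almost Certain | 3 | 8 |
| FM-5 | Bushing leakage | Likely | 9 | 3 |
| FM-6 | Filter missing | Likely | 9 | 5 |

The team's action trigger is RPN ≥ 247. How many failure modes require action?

RPN = Severity × Occurrence × Detection:
  FM-1: 6 × 3 × 6 = 108
  FM-2: 5 × 10 × 5 = 250
  FM-3: 9 × 8 × 4 = 288
  FM-4: 8 × 10 × 3 = 240
  FM-5: 3 × 8 × 9 = 216
  FM-6: 5 × 8 × 9 = 360
Modes with RPN ≥ 247: FM-2 (250), FM-3 (288), FM-6 (360) → 3.

3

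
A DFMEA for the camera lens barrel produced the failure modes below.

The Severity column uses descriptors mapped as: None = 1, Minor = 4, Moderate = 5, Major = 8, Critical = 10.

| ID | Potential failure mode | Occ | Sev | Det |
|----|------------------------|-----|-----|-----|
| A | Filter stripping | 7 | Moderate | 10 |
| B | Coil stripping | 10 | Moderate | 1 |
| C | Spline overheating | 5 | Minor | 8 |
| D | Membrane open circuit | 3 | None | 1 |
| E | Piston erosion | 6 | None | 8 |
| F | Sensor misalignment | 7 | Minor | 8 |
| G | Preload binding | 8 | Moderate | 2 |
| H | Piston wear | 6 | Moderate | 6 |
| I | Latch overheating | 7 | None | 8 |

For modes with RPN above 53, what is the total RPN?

RPN = Severity × Occurrence × Detection:
  A: 5 × 7 × 10 = 350
  B: 5 × 10 × 1 = 50
  C: 4 × 5 × 8 = 160
  D: 1 × 3 × 1 = 3
  E: 1 × 6 × 8 = 48
  F: 4 × 7 × 8 = 224
  G: 5 × 8 × 2 = 80
  H: 5 × 6 × 6 = 180
  I: 1 × 7 × 8 = 56
RPN > 53: A (350), C (160), F (224), G (80), H (180), I (56).
Sum: 350 + 160 + 224 + 80 + 180 + 56 = 1050.

1050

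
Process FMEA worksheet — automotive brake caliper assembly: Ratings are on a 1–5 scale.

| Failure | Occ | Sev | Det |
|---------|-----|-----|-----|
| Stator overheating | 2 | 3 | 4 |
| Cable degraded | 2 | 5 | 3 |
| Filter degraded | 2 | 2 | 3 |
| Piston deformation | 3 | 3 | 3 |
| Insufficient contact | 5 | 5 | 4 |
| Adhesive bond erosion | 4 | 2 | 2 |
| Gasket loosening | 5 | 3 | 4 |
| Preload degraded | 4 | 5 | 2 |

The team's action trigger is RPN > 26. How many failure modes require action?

5

RPN = Severity × Occurrence × Detection:
  Stator overheating: 3 × 2 × 4 = 24
  Cable degraded: 5 × 2 × 3 = 30
  Filter degraded: 2 × 2 × 3 = 12
  Piston deformation: 3 × 3 × 3 = 27
  Insufficient contact: 5 × 5 × 4 = 100
  Adhesive bond erosion: 2 × 4 × 2 = 16
  Gasket loosening: 3 × 5 × 4 = 60
  Preload degraded: 5 × 4 × 2 = 40
Modes with RPN > 26: Cable degraded (30), Piston deformation (27), Insufficient contact (100), Gasket loosening (60), Preload degraded (40) → 5.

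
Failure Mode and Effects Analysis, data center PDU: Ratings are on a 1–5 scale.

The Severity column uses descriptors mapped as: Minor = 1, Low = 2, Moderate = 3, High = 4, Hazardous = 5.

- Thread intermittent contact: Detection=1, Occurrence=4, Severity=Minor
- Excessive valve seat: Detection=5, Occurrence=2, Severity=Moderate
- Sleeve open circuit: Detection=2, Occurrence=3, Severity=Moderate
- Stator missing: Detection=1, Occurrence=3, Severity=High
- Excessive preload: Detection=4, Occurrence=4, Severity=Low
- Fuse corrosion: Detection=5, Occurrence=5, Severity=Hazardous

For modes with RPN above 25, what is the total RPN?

187

RPN = Severity × Occurrence × Detection:
  Thread intermittent contact: 1 × 4 × 1 = 4
  Excessive valve seat: 3 × 2 × 5 = 30
  Sleeve open circuit: 3 × 3 × 2 = 18
  Stator missing: 4 × 3 × 1 = 12
  Excessive preload: 2 × 4 × 4 = 32
  Fuse corrosion: 5 × 5 × 5 = 125
RPN > 25: Excessive valve seat (30), Excessive preload (32), Fuse corrosion (125).
Sum: 30 + 32 + 125 = 187.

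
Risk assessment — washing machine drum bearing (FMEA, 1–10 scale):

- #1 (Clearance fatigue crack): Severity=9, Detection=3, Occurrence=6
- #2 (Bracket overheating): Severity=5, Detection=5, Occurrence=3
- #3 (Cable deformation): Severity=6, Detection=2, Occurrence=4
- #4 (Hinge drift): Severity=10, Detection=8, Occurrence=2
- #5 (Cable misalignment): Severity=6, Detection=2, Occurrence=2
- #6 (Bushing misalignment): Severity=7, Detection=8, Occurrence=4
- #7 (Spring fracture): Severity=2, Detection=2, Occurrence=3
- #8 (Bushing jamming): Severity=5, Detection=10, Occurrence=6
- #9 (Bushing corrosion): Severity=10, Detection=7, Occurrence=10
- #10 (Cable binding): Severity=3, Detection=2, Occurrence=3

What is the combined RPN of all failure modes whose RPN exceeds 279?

RPN = Severity × Occurrence × Detection:
  #1: 9 × 6 × 3 = 162
  #2: 5 × 3 × 5 = 75
  #3: 6 × 4 × 2 = 48
  #4: 10 × 2 × 8 = 160
  #5: 6 × 2 × 2 = 24
  #6: 7 × 4 × 8 = 224
  #7: 2 × 3 × 2 = 12
  #8: 5 × 6 × 10 = 300
  #9: 10 × 10 × 7 = 700
  #10: 3 × 3 × 2 = 18
RPN > 279: #8 (300), #9 (700).
Sum: 300 + 700 = 1000.

1000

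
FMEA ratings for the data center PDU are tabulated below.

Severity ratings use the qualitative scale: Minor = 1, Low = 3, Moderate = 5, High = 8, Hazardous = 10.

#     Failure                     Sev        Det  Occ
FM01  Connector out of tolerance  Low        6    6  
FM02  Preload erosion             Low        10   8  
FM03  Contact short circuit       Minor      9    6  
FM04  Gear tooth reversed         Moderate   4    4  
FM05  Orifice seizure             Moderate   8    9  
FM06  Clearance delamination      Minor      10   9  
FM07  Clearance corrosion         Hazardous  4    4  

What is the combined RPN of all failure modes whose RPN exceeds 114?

760

RPN = Severity × Occurrence × Detection:
  FM01: 3 × 6 × 6 = 108
  FM02: 3 × 8 × 10 = 240
  FM03: 1 × 6 × 9 = 54
  FM04: 5 × 4 × 4 = 80
  FM05: 5 × 9 × 8 = 360
  FM06: 1 × 9 × 10 = 90
  FM07: 10 × 4 × 4 = 160
RPN > 114: FM02 (240), FM05 (360), FM07 (160).
Sum: 240 + 360 + 160 = 760.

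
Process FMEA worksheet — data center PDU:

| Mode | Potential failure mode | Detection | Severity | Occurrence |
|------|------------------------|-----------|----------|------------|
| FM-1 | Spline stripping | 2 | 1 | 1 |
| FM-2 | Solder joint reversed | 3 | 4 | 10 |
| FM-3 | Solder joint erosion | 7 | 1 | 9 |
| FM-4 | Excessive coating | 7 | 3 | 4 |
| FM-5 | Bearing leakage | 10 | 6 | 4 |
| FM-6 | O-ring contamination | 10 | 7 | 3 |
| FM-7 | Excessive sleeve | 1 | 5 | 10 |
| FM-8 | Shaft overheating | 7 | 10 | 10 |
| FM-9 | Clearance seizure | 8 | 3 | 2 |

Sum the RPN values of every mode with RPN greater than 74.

1354

RPN = Severity × Occurrence × Detection:
  FM-1: 1 × 1 × 2 = 2
  FM-2: 4 × 10 × 3 = 120
  FM-3: 1 × 9 × 7 = 63
  FM-4: 3 × 4 × 7 = 84
  FM-5: 6 × 4 × 10 = 240
  FM-6: 7 × 3 × 10 = 210
  FM-7: 5 × 10 × 1 = 50
  FM-8: 10 × 10 × 7 = 700
  FM-9: 3 × 2 × 8 = 48
RPN > 74: FM-2 (120), FM-4 (84), FM-5 (240), FM-6 (210), FM-8 (700).
Sum: 120 + 84 + 240 + 210 + 700 = 1354.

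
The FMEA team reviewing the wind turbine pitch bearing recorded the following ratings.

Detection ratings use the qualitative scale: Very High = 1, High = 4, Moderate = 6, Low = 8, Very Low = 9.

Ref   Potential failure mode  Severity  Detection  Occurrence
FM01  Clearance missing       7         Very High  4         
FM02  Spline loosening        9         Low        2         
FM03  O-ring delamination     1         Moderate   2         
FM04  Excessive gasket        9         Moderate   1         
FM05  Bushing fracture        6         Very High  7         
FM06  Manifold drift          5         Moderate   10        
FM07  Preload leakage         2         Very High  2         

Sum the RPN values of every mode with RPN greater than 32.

RPN = Severity × Occurrence × Detection:
  FM01: 7 × 4 × 1 = 28
  FM02: 9 × 2 × 8 = 144
  FM03: 1 × 2 × 6 = 12
  FM04: 9 × 1 × 6 = 54
  FM05: 6 × 7 × 1 = 42
  FM06: 5 × 10 × 6 = 300
  FM07: 2 × 2 × 1 = 4
RPN > 32: FM02 (144), FM04 (54), FM05 (42), FM06 (300).
Sum: 144 + 54 + 42 + 300 = 540.

540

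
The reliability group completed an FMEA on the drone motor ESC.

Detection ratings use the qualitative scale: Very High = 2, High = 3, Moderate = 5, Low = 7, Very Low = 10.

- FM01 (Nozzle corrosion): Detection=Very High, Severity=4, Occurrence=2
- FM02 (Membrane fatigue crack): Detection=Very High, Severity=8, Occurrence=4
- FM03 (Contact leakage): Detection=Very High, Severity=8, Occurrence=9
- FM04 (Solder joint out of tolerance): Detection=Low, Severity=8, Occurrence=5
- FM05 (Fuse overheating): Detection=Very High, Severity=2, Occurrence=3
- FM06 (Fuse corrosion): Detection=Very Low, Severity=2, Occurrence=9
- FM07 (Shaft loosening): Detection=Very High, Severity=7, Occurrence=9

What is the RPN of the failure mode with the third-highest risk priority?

RPN = Severity × Occurrence × Detection:
  FM01: 4 × 2 × 2 = 16
  FM02: 8 × 4 × 2 = 64
  FM03: 8 × 9 × 2 = 144
  FM04: 8 × 5 × 7 = 280
  FM05: 2 × 3 × 2 = 12
  FM06: 2 × 9 × 10 = 180
  FM07: 7 × 9 × 2 = 126
Sorted descending: 280, 180, 144, 126, 64, 16, 12.
The third-highest RPN is 144 (FM03).

144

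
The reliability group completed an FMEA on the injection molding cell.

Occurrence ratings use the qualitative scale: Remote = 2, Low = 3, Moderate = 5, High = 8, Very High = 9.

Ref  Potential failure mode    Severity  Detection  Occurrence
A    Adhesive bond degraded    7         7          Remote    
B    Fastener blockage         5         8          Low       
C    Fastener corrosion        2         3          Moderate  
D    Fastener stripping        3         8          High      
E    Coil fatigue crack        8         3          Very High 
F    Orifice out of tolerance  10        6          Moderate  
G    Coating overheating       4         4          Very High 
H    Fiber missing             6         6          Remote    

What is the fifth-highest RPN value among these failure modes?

RPN = Severity × Occurrence × Detection:
  A: 7 × 2 × 7 = 98
  B: 5 × 3 × 8 = 120
  C: 2 × 5 × 3 = 30
  D: 3 × 8 × 8 = 192
  E: 8 × 9 × 3 = 216
  F: 10 × 5 × 6 = 300
  G: 4 × 9 × 4 = 144
  H: 6 × 2 × 6 = 72
Sorted descending: 300, 216, 192, 144, 120, 98, 72, 30.
The fifth-highest RPN is 120 (B).

120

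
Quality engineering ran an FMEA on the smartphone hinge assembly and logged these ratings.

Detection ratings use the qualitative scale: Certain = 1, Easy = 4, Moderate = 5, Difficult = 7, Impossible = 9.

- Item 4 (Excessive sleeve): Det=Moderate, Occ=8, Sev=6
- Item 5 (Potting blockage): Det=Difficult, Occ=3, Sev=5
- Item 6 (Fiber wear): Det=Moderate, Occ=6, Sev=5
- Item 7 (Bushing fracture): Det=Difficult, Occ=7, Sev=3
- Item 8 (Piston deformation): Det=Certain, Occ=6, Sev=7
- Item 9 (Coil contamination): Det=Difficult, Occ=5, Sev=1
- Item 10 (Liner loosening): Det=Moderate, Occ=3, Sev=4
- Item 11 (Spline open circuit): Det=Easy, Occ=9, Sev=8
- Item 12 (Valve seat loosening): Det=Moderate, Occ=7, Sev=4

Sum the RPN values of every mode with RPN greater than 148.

678

RPN = Severity × Occurrence × Detection:
  Item 4: 6 × 8 × 5 = 240
  Item 5: 5 × 3 × 7 = 105
  Item 6: 5 × 6 × 5 = 150
  Item 7: 3 × 7 × 7 = 147
  Item 8: 7 × 6 × 1 = 42
  Item 9: 1 × 5 × 7 = 35
  Item 10: 4 × 3 × 5 = 60
  Item 11: 8 × 9 × 4 = 288
  Item 12: 4 × 7 × 5 = 140
RPN > 148: Item 4 (240), Item 6 (150), Item 11 (288).
Sum: 240 + 150 + 288 = 678.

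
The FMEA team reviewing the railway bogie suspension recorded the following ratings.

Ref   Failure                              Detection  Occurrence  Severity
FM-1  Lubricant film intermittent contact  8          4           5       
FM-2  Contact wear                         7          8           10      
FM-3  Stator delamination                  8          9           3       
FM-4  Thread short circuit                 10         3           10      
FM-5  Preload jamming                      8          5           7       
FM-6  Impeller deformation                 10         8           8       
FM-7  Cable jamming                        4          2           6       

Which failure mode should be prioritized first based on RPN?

FM-6

RPN = Severity × Occurrence × Detection:
  FM-1: 5 × 4 × 8 = 160
  FM-2: 10 × 8 × 7 = 560
  FM-3: 3 × 9 × 8 = 216
  FM-4: 10 × 3 × 10 = 300
  FM-5: 7 × 5 × 8 = 280
  FM-6: 8 × 8 × 10 = 640
  FM-7: 6 × 2 × 4 = 48
Highest RPN is 640 → FM-6.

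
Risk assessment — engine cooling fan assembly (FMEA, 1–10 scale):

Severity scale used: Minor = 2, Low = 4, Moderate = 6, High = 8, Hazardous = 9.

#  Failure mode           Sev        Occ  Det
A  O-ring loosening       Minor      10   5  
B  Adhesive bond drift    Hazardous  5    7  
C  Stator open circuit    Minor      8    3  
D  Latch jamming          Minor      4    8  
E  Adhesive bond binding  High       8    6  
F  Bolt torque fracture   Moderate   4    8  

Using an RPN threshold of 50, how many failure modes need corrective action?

RPN = Severity × Occurrence × Detection:
  A: 2 × 10 × 5 = 100
  B: 9 × 5 × 7 = 315
  C: 2 × 8 × 3 = 48
  D: 2 × 4 × 8 = 64
  E: 8 × 8 × 6 = 384
  F: 6 × 4 × 8 = 192
Modes with RPN ≥ 50: A (100), B (315), D (64), E (384), F (192) → 5.

5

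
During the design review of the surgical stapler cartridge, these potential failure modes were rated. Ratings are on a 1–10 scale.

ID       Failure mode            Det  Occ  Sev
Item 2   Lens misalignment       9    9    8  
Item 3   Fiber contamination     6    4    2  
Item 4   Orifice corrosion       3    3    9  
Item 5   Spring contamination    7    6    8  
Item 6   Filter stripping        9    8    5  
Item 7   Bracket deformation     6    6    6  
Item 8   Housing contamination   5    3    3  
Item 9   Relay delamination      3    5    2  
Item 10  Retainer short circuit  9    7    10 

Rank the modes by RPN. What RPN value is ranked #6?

81

RPN = Severity × Occurrence × Detection:
  Item 2: 8 × 9 × 9 = 648
  Item 3: 2 × 4 × 6 = 48
  Item 4: 9 × 3 × 3 = 81
  Item 5: 8 × 6 × 7 = 336
  Item 6: 5 × 8 × 9 = 360
  Item 7: 6 × 6 × 6 = 216
  Item 8: 3 × 3 × 5 = 45
  Item 9: 2 × 5 × 3 = 30
  Item 10: 10 × 7 × 9 = 630
Sorted descending: 648, 630, 360, 336, 216, 81, 48, 45, 30.
The sixth-highest RPN is 81 (Item 4).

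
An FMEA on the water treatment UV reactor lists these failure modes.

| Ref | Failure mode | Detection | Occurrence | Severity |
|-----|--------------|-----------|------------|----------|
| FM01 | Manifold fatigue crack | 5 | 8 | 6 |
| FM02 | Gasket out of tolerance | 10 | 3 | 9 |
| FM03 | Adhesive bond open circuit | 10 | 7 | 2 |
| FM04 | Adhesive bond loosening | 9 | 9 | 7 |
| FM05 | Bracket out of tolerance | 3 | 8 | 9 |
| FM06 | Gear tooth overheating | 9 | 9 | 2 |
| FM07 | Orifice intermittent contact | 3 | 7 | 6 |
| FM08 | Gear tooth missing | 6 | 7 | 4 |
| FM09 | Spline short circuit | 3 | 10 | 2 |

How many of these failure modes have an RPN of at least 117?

RPN = Severity × Occurrence × Detection:
  FM01: 6 × 8 × 5 = 240
  FM02: 9 × 3 × 10 = 270
  FM03: 2 × 7 × 10 = 140
  FM04: 7 × 9 × 9 = 567
  FM05: 9 × 8 × 3 = 216
  FM06: 2 × 9 × 9 = 162
  FM07: 6 × 7 × 3 = 126
  FM08: 4 × 7 × 6 = 168
  FM09: 2 × 10 × 3 = 60
Modes with RPN ≥ 117: FM01 (240), FM02 (270), FM03 (140), FM04 (567), FM05 (216), FM06 (162), FM07 (126), FM08 (168) → 8.

8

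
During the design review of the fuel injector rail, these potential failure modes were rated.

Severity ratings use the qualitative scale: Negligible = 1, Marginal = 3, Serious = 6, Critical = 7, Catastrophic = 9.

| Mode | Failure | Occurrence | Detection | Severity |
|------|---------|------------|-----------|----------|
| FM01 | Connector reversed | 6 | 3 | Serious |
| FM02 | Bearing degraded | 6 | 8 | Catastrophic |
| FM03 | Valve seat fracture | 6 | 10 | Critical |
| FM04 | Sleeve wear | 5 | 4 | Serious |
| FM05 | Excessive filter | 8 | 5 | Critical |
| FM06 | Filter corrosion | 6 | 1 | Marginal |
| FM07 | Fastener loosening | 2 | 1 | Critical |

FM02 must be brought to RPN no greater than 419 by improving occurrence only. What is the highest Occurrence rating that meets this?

FM02: S=9, O=6, D=8 → current RPN = 432.
Fixed product = 72. Need 72 × O ≤ 419, so O ≤ 419/72 = 5.82.
Maximum integer Occurrence rating = 5 (gives RPN 360; O=6 would give 432 > 419).

5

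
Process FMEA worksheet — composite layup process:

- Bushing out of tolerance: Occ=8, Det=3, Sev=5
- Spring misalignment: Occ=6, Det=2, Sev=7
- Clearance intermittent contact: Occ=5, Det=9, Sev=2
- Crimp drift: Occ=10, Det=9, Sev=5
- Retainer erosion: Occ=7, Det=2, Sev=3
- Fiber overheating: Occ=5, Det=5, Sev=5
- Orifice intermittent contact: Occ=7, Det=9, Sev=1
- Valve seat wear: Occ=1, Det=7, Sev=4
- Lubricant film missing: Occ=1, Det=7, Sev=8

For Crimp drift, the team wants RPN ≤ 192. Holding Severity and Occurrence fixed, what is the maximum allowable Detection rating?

Crimp drift: S=5, O=10, D=9 → current RPN = 450.
Fixed product = 50. Need 50 × D ≤ 192, so D ≤ 192/50 = 3.84.
Maximum integer Detection rating = 3 (gives RPN 150; D=4 would give 200 > 192).

3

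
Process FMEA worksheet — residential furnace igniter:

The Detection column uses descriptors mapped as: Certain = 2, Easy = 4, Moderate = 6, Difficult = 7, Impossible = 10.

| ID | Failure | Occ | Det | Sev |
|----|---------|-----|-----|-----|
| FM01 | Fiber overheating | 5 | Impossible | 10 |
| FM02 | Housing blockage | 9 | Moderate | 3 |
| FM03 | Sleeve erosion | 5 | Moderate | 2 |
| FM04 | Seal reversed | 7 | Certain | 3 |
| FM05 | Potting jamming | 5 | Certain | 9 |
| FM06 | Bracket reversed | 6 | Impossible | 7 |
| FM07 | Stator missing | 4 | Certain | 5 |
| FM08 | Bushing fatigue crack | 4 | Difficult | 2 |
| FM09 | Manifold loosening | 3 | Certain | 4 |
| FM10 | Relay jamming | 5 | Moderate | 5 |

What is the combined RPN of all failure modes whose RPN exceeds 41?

1480

RPN = Severity × Occurrence × Detection:
  FM01: 10 × 5 × 10 = 500
  FM02: 3 × 9 × 6 = 162
  FM03: 2 × 5 × 6 = 60
  FM04: 3 × 7 × 2 = 42
  FM05: 9 × 5 × 2 = 90
  FM06: 7 × 6 × 10 = 420
  FM07: 5 × 4 × 2 = 40
  FM08: 2 × 4 × 7 = 56
  FM09: 4 × 3 × 2 = 24
  FM10: 5 × 5 × 6 = 150
RPN > 41: FM01 (500), FM02 (162), FM03 (60), FM04 (42), FM05 (90), FM06 (420), FM08 (56), FM10 (150).
Sum: 500 + 162 + 60 + 42 + 90 + 420 + 56 + 150 = 1480.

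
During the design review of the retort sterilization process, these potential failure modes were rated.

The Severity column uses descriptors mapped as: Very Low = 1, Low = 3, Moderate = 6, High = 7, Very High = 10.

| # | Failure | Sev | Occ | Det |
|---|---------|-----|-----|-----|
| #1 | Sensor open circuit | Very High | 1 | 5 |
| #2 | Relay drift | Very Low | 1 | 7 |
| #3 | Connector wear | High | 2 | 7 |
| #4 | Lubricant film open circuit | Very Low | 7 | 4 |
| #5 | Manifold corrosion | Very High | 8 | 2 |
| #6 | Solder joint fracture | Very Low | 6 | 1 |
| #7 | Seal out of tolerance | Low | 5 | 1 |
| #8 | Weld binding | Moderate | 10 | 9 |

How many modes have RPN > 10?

RPN = Severity × Occurrence × Detection:
  #1: 10 × 1 × 5 = 50
  #2: 1 × 1 × 7 = 7
  #3: 7 × 2 × 7 = 98
  #4: 1 × 7 × 4 = 28
  #5: 10 × 8 × 2 = 160
  #6: 1 × 6 × 1 = 6
  #7: 3 × 5 × 1 = 15
  #8: 6 × 10 × 9 = 540
Modes with RPN > 10: #1 (50), #3 (98), #4 (28), #5 (160), #7 (15), #8 (540) → 6.

6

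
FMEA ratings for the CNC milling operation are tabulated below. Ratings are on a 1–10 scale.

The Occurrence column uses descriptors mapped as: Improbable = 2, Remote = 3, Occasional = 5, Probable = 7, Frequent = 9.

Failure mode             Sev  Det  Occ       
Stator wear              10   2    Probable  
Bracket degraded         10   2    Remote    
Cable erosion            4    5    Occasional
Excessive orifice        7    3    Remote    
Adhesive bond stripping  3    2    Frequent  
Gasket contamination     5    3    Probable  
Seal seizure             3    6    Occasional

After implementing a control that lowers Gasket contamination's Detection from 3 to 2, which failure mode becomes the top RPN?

RPN = Severity × Occurrence × Detection:
  Stator wear: 10 × 7 × 2 = 140
  Bracket degraded: 10 × 3 × 2 = 60
  Cable erosion: 4 × 5 × 5 = 100
  Excessive orifice: 7 × 3 × 3 = 63
  Adhesive bond stripping: 3 × 9 × 2 = 54
  Gasket contamination: 5 × 7 × 3 = 105
  Seal seizure: 3 × 5 × 6 = 90
After action: Gasket contamination → 5 × 7 × 2 = 70.
Revised RPNs: Stator wear=140, Cable erosion=100, Seal seizure=90, Gasket contamination=70, Excessive orifice=63, Bracket degraded=60, Adhesive bond stripping=54.
Highest is now Stator wear (140).

Stator wear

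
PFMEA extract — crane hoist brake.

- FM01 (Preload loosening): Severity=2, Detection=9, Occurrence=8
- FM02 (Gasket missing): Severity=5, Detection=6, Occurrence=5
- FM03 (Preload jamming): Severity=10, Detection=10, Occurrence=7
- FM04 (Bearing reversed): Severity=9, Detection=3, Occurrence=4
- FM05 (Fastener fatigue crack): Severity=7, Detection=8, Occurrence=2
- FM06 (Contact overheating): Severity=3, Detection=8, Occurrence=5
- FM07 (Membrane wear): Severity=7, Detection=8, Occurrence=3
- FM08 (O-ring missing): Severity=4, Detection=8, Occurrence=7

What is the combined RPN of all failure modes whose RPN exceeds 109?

1618

RPN = Severity × Occurrence × Detection:
  FM01: 2 × 8 × 9 = 144
  FM02: 5 × 5 × 6 = 150
  FM03: 10 × 7 × 10 = 700
  FM04: 9 × 4 × 3 = 108
  FM05: 7 × 2 × 8 = 112
  FM06: 3 × 5 × 8 = 120
  FM07: 7 × 3 × 8 = 168
  FM08: 4 × 7 × 8 = 224
RPN > 109: FM01 (144), FM02 (150), FM03 (700), FM05 (112), FM06 (120), FM07 (168), FM08 (224).
Sum: 144 + 150 + 700 + 112 + 120 + 168 + 224 = 1618.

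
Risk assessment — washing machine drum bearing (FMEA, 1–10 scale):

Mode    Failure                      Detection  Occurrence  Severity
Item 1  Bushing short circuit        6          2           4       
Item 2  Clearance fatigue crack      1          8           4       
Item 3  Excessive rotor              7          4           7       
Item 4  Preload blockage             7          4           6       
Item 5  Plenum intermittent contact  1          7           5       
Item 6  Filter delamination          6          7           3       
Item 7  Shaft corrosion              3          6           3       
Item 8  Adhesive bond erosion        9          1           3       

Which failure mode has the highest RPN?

RPN = Severity × Occurrence × Detection:
  Item 1: 4 × 2 × 6 = 48
  Item 2: 4 × 8 × 1 = 32
  Item 3: 7 × 4 × 7 = 196
  Item 4: 6 × 4 × 7 = 168
  Item 5: 5 × 7 × 1 = 35
  Item 6: 3 × 7 × 6 = 126
  Item 7: 3 × 6 × 3 = 54
  Item 8: 3 × 1 × 9 = 27
Highest RPN is 196 → Item 3.

Item 3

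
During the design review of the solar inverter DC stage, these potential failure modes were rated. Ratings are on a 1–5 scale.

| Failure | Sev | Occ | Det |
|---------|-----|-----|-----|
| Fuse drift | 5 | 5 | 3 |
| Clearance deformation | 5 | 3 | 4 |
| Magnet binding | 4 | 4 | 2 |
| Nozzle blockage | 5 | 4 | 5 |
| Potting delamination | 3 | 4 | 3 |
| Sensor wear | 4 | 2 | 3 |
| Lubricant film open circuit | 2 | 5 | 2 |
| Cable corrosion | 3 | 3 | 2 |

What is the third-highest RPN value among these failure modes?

60

RPN = Severity × Occurrence × Detection:
  Fuse drift: 5 × 5 × 3 = 75
  Clearance deformation: 5 × 3 × 4 = 60
  Magnet binding: 4 × 4 × 2 = 32
  Nozzle blockage: 5 × 4 × 5 = 100
  Potting delamination: 3 × 4 × 3 = 36
  Sensor wear: 4 × 2 × 3 = 24
  Lubricant film open circuit: 2 × 5 × 2 = 20
  Cable corrosion: 3 × 3 × 2 = 18
Sorted descending: 100, 75, 60, 36, 32, 24, 20, 18.
The third-highest RPN is 60 (Clearance deformation).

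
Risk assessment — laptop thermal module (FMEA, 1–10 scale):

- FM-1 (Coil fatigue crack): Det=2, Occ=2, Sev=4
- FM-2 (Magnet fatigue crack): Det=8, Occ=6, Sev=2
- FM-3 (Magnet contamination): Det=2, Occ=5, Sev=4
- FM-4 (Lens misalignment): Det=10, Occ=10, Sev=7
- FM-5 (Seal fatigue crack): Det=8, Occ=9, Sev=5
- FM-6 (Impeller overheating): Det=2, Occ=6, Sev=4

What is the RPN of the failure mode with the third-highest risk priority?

RPN = Severity × Occurrence × Detection:
  FM-1: 4 × 2 × 2 = 16
  FM-2: 2 × 6 × 8 = 96
  FM-3: 4 × 5 × 2 = 40
  FM-4: 7 × 10 × 10 = 700
  FM-5: 5 × 9 × 8 = 360
  FM-6: 4 × 6 × 2 = 48
Sorted descending: 700, 360, 96, 48, 40, 16.
The third-highest RPN is 96 (FM-2).

96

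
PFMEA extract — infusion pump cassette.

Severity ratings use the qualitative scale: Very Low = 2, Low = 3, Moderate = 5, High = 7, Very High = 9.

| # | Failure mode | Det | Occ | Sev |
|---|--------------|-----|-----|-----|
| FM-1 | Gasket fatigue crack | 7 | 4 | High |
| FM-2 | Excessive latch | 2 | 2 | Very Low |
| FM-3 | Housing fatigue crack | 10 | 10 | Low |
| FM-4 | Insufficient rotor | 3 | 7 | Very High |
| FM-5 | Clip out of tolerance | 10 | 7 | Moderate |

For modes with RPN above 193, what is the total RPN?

846

RPN = Severity × Occurrence × Detection:
  FM-1: 7 × 4 × 7 = 196
  FM-2: 2 × 2 × 2 = 8
  FM-3: 3 × 10 × 10 = 300
  FM-4: 9 × 7 × 3 = 189
  FM-5: 5 × 7 × 10 = 350
RPN > 193: FM-1 (196), FM-3 (300), FM-5 (350).
Sum: 196 + 300 + 350 = 846.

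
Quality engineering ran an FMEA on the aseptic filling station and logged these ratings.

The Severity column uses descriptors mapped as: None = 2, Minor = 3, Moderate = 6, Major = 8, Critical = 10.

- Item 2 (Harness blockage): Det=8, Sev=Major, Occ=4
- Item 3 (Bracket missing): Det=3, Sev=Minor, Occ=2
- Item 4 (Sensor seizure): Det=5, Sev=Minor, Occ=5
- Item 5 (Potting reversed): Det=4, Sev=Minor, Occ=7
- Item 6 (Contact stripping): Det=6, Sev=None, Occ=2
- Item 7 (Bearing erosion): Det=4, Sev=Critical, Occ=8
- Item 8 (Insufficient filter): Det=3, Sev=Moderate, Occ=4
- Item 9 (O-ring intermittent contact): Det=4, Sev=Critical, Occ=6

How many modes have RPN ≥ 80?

RPN = Severity × Occurrence × Detection:
  Item 2: 8 × 4 × 8 = 256
  Item 3: 3 × 2 × 3 = 18
  Item 4: 3 × 5 × 5 = 75
  Item 5: 3 × 7 × 4 = 84
  Item 6: 2 × 2 × 6 = 24
  Item 7: 10 × 8 × 4 = 320
  Item 8: 6 × 4 × 3 = 72
  Item 9: 10 × 6 × 4 = 240
Modes with RPN ≥ 80: Item 2 (256), Item 5 (84), Item 7 (320), Item 9 (240) → 4.

4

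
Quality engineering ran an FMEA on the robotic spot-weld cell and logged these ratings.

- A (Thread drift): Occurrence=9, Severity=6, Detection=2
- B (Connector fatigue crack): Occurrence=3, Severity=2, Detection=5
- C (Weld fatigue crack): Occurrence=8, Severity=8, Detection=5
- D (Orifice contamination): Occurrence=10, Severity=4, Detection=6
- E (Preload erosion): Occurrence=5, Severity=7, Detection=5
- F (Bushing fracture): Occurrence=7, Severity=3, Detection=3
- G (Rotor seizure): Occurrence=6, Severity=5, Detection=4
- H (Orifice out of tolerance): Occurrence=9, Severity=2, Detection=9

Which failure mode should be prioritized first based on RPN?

C

RPN = Severity × Occurrence × Detection:
  A: 6 × 9 × 2 = 108
  B: 2 × 3 × 5 = 30
  C: 8 × 8 × 5 = 320
  D: 4 × 10 × 6 = 240
  E: 7 × 5 × 5 = 175
  F: 3 × 7 × 3 = 63
  G: 5 × 6 × 4 = 120
  H: 2 × 9 × 9 = 162
Highest RPN is 320 → C.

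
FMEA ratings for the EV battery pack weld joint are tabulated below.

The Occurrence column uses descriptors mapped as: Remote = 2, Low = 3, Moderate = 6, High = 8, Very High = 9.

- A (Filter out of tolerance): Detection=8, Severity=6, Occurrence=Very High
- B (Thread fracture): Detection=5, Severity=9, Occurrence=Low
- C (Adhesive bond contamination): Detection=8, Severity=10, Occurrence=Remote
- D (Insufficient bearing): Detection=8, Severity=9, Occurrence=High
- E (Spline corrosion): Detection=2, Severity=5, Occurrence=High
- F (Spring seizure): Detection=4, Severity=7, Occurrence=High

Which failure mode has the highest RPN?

D

RPN = Severity × Occurrence × Detection:
  A: 6 × 9 × 8 = 432
  B: 9 × 3 × 5 = 135
  C: 10 × 2 × 8 = 160
  D: 9 × 8 × 8 = 576
  E: 5 × 8 × 2 = 80
  F: 7 × 8 × 4 = 224
Highest RPN is 576 → D.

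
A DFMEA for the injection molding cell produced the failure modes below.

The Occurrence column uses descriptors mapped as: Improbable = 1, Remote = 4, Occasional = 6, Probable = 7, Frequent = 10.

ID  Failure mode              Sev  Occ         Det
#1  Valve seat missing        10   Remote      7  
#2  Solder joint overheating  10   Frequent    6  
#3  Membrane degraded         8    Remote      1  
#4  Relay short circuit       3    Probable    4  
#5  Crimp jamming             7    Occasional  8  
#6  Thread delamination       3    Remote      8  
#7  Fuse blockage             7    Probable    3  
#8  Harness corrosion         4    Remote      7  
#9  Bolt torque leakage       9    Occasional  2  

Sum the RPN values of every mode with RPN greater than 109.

RPN = Severity × Occurrence × Detection:
  #1: 10 × 4 × 7 = 280
  #2: 10 × 10 × 6 = 600
  #3: 8 × 4 × 1 = 32
  #4: 3 × 7 × 4 = 84
  #5: 7 × 6 × 8 = 336
  #6: 3 × 4 × 8 = 96
  #7: 7 × 7 × 3 = 147
  #8: 4 × 4 × 7 = 112
  #9: 9 × 6 × 2 = 108
RPN > 109: #1 (280), #2 (600), #5 (336), #7 (147), #8 (112).
Sum: 280 + 600 + 336 + 147 + 112 = 1475.

1475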